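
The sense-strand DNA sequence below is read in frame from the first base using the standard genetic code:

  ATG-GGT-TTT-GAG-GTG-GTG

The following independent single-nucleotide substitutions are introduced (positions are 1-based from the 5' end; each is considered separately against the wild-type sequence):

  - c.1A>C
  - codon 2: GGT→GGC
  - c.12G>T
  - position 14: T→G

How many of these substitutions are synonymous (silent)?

Codon 1: ATG (Met) → CTG (Leu) — missense.
Codon 2: GGT (Gly) → GGC (Gly) — synonymous.
Codon 4: GAG (Glu) → GAT (Asp) — missense.
Codon 5: GTG (Val) → GGG (Gly) — missense.
Synonymous: 1 of 4.

1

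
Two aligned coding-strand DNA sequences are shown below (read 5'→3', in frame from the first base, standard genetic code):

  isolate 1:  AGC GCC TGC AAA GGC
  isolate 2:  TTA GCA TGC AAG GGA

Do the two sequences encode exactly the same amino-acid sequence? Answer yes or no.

Codon 1: AGC Ser / TTA Leu — nonsynonymous.
Codon 2: GCC Ala / GCA Ala — synonymous.
Codon 3: TGC Cys / TGC Cys — identical.
Codon 4: AAA Lys / AAG Lys — synonymous.
Codon 5: GGC Gly / GGA Gly — synonymous.
Nonsynonymous differences: 1 → different protein.

no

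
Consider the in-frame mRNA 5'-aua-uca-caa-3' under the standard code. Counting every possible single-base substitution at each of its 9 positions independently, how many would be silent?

6

Codon 1 (AUA, Ile): 2 synonymous substitutions.
Codon 2 (UCA, Ser): 3 synonymous substitutions.
Codon 3 (CAA, Gln): 1 synonymous substitution.
Total: 2 + 3 + 1 = 6.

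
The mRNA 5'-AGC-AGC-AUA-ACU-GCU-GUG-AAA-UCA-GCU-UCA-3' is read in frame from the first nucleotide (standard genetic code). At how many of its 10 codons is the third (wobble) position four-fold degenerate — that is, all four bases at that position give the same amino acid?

6

Codon 1 AGC (Ser): third position 2-fold.
Codon 2 AGC (Ser): third position 2-fold.
Codon 3 AUA (Ile): third position 3-fold.
Codon 4 ACU (Thr): third position 4-fold.
Codon 5 GCU (Ala): third position 4-fold.
Codon 6 GUG (Val): third position 4-fold.
Codon 7 AAA (Lys): third position 2-fold.
Codon 8 UCA (Ser): third position 4-fold.
Codon 9 GCU (Ala): third position 4-fold.
Codon 10 UCA (Ser): third position 4-fold.
Four-fold degenerate third positions: 6.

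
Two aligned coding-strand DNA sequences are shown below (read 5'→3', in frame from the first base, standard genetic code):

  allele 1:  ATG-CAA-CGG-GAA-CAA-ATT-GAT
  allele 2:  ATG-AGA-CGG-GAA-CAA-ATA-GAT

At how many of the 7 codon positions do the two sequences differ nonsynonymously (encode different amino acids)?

1

Codon 1: ATG Met / ATG Met — identical.
Codon 2: CAA Gln / AGA Arg — nonsynonymous.
Codon 3: CGG Arg / CGG Arg — identical.
Codon 4: GAA Glu / GAA Glu — identical.
Codon 5: CAA Gln / CAA Gln — identical.
Codon 6: ATT Ile / ATA Ile — synonymous.
Codon 7: GAT Asp / GAT Asp — identical.
Nonsynonymous differences: 1.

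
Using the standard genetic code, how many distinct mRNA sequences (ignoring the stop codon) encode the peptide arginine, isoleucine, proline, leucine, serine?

2592

Arg: 6 codons.
Ile: 3 codons.
Pro: 4 codons.
Leu: 6 codons.
Ser: 6 codons.
6 × 3 × 4 × 6 × 6 = 2592.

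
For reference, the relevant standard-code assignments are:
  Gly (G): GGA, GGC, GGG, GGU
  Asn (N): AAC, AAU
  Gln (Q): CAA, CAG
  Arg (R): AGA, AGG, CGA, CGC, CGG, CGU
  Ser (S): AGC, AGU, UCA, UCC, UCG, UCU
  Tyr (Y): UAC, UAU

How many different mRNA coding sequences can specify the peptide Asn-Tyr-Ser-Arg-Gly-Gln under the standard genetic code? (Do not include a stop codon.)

Asn: 2 codons.
Tyr: 2 codons.
Ser: 6 codons.
Arg: 6 codons.
Gly: 4 codons.
Gln: 2 codons.
2 × 2 × 6 × 6 × 4 × 2 = 1152.

1152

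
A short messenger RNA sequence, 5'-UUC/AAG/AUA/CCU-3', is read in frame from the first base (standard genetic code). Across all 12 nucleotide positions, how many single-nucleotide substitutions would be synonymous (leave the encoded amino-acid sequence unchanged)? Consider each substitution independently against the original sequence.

Codon 1 (UUC, Phe): 1 synonymous substitution.
Codon 2 (AAG, Lys): 1 synonymous substitution.
Codon 3 (AUA, Ile): 2 synonymous substitutions.
Codon 4 (CCU, Pro): 3 synonymous substitutions.
Total: 1 + 1 + 2 + 3 = 7.

7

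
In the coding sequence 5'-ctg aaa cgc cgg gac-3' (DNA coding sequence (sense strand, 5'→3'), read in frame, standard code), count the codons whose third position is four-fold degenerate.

3

Codon 1 CTG (Leu): third position 4-fold.
Codon 2 AAA (Lys): third position 2-fold.
Codon 3 CGC (Arg): third position 4-fold.
Codon 4 CGG (Arg): third position 4-fold.
Codon 5 GAC (Asp): third position 2-fold.
Four-fold degenerate third positions: 3.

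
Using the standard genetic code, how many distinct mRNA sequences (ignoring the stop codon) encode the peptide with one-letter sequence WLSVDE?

Trp: 1 codon.
Leu: 6 codons.
Ser: 6 codons.
Val: 4 codons.
Asp: 2 codons.
Glu: 2 codons.
1 × 6 × 6 × 4 × 2 × 2 = 576.

576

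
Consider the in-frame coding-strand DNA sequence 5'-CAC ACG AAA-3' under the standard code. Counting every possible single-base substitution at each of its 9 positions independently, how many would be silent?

Codon 1 (CAC, His): 1 synonymous substitution.
Codon 2 (ACG, Thr): 3 synonymous substitutions.
Codon 3 (AAA, Lys): 1 synonymous substitution.
Total: 1 + 3 + 1 = 5.

5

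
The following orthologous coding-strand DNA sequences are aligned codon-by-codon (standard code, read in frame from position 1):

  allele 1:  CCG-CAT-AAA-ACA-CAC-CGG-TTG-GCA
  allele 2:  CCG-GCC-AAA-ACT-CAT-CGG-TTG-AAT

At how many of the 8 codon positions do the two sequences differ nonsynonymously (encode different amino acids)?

2

Codon 1: CCG Pro / CCG Pro — identical.
Codon 2: CAT His / GCC Ala — nonsynonymous.
Codon 3: AAA Lys / AAA Lys — identical.
Codon 4: ACA Thr / ACT Thr — synonymous.
Codon 5: CAC His / CAT His — synonymous.
Codon 6: CGG Arg / CGG Arg — identical.
Codon 7: TTG Leu / TTG Leu — identical.
Codon 8: GCA Ala / AAT Asn — nonsynonymous.
Nonsynonymous differences: 2.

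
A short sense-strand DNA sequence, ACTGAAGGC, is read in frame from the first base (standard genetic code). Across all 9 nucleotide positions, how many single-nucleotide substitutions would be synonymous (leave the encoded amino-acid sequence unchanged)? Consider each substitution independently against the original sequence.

7

Codon 1 (ACT, Thr): 3 synonymous substitutions.
Codon 2 (GAA, Glu): 1 synonymous substitution.
Codon 3 (GGC, Gly): 3 synonymous substitutions.
Total: 3 + 1 + 3 = 7.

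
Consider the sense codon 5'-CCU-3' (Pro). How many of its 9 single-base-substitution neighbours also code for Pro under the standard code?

Position 1: none → 0 synonymous.
Position 2: none → 0 synonymous.
Position 3: CCC, CCA, CCG → 3 synonymous.
Total: 0 + 0 + 3 = 3.

3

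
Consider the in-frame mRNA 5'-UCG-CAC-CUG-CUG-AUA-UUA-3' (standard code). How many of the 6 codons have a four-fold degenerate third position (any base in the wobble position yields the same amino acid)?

Codon 1 UCG (Ser): third position 4-fold.
Codon 2 CAC (His): third position 2-fold.
Codon 3 CUG (Leu): third position 4-fold.
Codon 4 CUG (Leu): third position 4-fold.
Codon 5 AUA (Ile): third position 3-fold.
Codon 6 UUA (Leu): third position 2-fold.
Four-fold degenerate third positions: 3.

3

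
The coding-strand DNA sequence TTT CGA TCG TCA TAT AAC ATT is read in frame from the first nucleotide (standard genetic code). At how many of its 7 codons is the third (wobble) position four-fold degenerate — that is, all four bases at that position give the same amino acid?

Codon 1 TTT (Phe): third position 2-fold.
Codon 2 CGA (Arg): third position 4-fold.
Codon 3 TCG (Ser): third position 4-fold.
Codon 4 TCA (Ser): third position 4-fold.
Codon 5 TAT (Tyr): third position 2-fold.
Codon 6 AAC (Asn): third position 2-fold.
Codon 7 ATT (Ile): third position 3-fold.
Four-fold degenerate third positions: 3.

3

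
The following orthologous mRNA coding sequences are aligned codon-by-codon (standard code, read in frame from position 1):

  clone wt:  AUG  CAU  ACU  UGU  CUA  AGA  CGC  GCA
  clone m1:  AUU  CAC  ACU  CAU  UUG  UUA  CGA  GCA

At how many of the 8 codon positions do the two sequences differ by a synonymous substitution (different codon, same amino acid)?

3

Codon 1: AUG Met / AUU Ile — nonsynonymous.
Codon 2: CAU His / CAC His — synonymous.
Codon 3: ACU Thr / ACU Thr — identical.
Codon 4: UGU Cys / CAU His — nonsynonymous.
Codon 5: CUA Leu / UUG Leu — synonymous.
Codon 6: AGA Arg / UUA Leu — nonsynonymous.
Codon 7: CGC Arg / CGA Arg — synonymous.
Codon 8: GCA Ala / GCA Ala — identical.
Synonymous differences: 3.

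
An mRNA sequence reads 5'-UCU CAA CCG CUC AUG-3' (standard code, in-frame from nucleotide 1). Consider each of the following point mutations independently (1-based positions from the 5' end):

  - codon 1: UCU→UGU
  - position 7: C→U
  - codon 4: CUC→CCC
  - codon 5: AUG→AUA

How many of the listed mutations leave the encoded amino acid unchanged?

Codon 1: UCU (Ser) → UGU (Cys) — missense.
Codon 3: CCG (Pro) → UCG (Ser) — missense.
Codon 4: CUC (Leu) → CCC (Pro) — missense.
Codon 5: AUG (Met) → AUA (Ile) — missense.
Synonymous: 0 of 4.

0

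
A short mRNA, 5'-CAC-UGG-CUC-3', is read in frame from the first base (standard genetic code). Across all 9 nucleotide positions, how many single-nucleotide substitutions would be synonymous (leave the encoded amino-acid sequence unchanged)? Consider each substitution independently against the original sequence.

Codon 1 (CAC, His): 1 synonymous substitution.
Codon 2 (UGG, Trp): 0 synonymous substitutions.
Codon 3 (CUC, Leu): 3 synonymous substitutions.
Total: 1 + 0 + 3 = 4.

4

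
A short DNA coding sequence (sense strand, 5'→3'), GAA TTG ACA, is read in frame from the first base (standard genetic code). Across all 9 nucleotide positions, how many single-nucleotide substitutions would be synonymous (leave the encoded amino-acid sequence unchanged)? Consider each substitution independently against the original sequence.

Codon 1 (GAA, Glu): 1 synonymous substitution.
Codon 2 (TTG, Leu): 2 synonymous substitutions.
Codon 3 (ACA, Thr): 3 synonymous substitutions.
Total: 1 + 2 + 3 = 6.

6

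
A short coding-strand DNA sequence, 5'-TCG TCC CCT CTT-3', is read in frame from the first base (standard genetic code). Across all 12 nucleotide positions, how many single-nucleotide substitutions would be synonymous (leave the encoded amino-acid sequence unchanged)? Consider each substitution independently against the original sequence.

12

Codon 1 (TCG, Ser): 3 synonymous substitutions.
Codon 2 (TCC, Ser): 3 synonymous substitutions.
Codon 3 (CCT, Pro): 3 synonymous substitutions.
Codon 4 (CTT, Leu): 3 synonymous substitutions.
Total: 3 + 3 + 3 + 3 = 12.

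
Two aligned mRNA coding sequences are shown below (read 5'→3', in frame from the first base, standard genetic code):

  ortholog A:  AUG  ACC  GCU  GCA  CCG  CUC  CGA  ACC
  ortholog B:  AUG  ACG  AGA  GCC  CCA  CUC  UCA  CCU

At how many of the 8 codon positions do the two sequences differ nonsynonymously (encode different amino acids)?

Codon 1: AUG Met / AUG Met — identical.
Codon 2: ACC Thr / ACG Thr — synonymous.
Codon 3: GCU Ala / AGA Arg — nonsynonymous.
Codon 4: GCA Ala / GCC Ala — synonymous.
Codon 5: CCG Pro / CCA Pro — synonymous.
Codon 6: CUC Leu / CUC Leu — identical.
Codon 7: CGA Arg / UCA Ser — nonsynonymous.
Codon 8: ACC Thr / CCU Pro — nonsynonymous.
Nonsynonymous differences: 3.

3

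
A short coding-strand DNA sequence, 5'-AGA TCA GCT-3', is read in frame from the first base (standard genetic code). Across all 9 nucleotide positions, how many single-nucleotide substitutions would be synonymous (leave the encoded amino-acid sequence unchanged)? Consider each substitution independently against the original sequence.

Codon 1 (AGA, Arg): 2 synonymous substitutions.
Codon 2 (TCA, Ser): 3 synonymous substitutions.
Codon 3 (GCT, Ala): 3 synonymous substitutions.
Total: 2 + 3 + 3 = 8.

8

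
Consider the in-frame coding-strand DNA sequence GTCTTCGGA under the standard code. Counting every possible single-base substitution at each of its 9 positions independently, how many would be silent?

Codon 1 (GTC, Val): 3 synonymous substitutions.
Codon 2 (TTC, Phe): 1 synonymous substitution.
Codon 3 (GGA, Gly): 3 synonymous substitutions.
Total: 3 + 1 + 3 = 7.

7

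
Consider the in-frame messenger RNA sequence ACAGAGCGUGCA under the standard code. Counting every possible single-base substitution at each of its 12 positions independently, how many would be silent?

10

Codon 1 (ACA, Thr): 3 synonymous substitutions.
Codon 2 (GAG, Glu): 1 synonymous substitution.
Codon 3 (CGU, Arg): 3 synonymous substitutions.
Codon 4 (GCA, Ala): 3 synonymous substitutions.
Total: 3 + 1 + 3 + 3 = 10.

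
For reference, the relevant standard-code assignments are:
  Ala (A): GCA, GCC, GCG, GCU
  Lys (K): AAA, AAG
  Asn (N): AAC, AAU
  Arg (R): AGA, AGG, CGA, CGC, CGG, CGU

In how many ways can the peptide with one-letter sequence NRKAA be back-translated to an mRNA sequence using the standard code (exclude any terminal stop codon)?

Asn: 2 codons.
Arg: 6 codons.
Lys: 2 codons.
Ala: 4 codons.
Ala: 4 codons.
2 × 6 × 2 × 4 × 4 = 384.

384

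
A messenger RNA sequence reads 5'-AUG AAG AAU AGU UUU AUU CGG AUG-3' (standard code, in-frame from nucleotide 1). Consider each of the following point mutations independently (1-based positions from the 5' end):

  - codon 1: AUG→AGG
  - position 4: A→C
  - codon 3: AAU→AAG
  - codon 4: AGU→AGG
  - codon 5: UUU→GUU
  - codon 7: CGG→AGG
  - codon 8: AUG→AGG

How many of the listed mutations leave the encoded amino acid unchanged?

Codon 1: AUG (Met) → AGG (Arg) — missense.
Codon 2: AAG (Lys) → CAG (Gln) — missense.
Codon 3: AAU (Asn) → AAG (Lys) — missense.
Codon 4: AGU (Ser) → AGG (Arg) — missense.
Codon 5: UUU (Phe) → GUU (Val) — missense.
Codon 7: CGG (Arg) → AGG (Arg) — synonymous.
Codon 8: AUG (Met) → AGG (Arg) — missense.
Synonymous: 1 of 7.

1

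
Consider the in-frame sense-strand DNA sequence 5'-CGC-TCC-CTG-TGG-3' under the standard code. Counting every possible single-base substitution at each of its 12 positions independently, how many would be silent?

10

Codon 1 (CGC, Arg): 3 synonymous substitutions.
Codon 2 (TCC, Ser): 3 synonymous substitutions.
Codon 3 (CTG, Leu): 4 synonymous substitutions.
Codon 4 (TGG, Trp): 0 synonymous substitutions.
Total: 3 + 3 + 4 + 0 = 10.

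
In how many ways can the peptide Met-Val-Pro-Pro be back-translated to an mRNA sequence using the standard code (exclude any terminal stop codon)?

Met: 1 codon.
Val: 4 codons.
Pro: 4 codons.
Pro: 4 codons.
1 × 4 × 4 × 4 = 64.

64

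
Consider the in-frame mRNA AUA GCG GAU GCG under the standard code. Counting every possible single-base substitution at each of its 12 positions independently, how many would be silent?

Codon 1 (AUA, Ile): 2 synonymous substitutions.
Codon 2 (GCG, Ala): 3 synonymous substitutions.
Codon 3 (GAU, Asp): 1 synonymous substitution.
Codon 4 (GCG, Ala): 3 synonymous substitutions.
Total: 2 + 3 + 1 + 3 = 9.

9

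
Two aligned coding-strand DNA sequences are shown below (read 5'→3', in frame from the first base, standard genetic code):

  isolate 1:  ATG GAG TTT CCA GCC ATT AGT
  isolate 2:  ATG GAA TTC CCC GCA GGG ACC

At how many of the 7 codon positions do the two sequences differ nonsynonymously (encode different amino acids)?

Codon 1: ATG Met / ATG Met — identical.
Codon 2: GAG Glu / GAA Glu — synonymous.
Codon 3: TTT Phe / TTC Phe — synonymous.
Codon 4: CCA Pro / CCC Pro — synonymous.
Codon 5: GCC Ala / GCA Ala — synonymous.
Codon 6: ATT Ile / GGG Gly — nonsynonymous.
Codon 7: AGT Ser / ACC Thr — nonsynonymous.
Nonsynonymous differences: 2.

2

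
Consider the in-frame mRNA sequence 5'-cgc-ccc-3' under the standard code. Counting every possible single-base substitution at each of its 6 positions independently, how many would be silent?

6

Codon 1 (CGC, Arg): 3 synonymous substitutions.
Codon 2 (CCC, Pro): 3 synonymous substitutions.
Total: 3 + 3 = 6.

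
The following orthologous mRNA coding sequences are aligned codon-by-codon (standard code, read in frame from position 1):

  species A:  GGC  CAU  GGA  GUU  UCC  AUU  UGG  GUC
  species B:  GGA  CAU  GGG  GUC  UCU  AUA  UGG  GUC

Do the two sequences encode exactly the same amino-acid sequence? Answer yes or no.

yes

Codon 1: GGC Gly / GGA Gly — synonymous.
Codon 2: CAU His / CAU His — identical.
Codon 3: GGA Gly / GGG Gly — synonymous.
Codon 4: GUU Val / GUC Val — synonymous.
Codon 5: UCC Ser / UCU Ser — synonymous.
Codon 6: AUU Ile / AUA Ile — synonymous.
Codon 7: UGG Trp / UGG Trp — identical.
Codon 8: GUC Val / GUC Val — identical.
Nonsynonymous differences: 0 → same protein.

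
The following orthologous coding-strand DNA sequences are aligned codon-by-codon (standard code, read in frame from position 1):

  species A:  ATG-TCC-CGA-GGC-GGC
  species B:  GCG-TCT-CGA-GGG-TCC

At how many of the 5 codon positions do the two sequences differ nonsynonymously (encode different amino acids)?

Codon 1: ATG Met / GCG Ala — nonsynonymous.
Codon 2: TCC Ser / TCT Ser — synonymous.
Codon 3: CGA Arg / CGA Arg — identical.
Codon 4: GGC Gly / GGG Gly — synonymous.
Codon 5: GGC Gly / TCC Ser — nonsynonymous.
Nonsynonymous differences: 2.

2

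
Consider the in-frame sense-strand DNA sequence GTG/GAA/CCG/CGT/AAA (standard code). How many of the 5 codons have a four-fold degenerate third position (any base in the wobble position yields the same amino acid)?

3

Codon 1 GTG (Val): third position 4-fold.
Codon 2 GAA (Glu): third position 2-fold.
Codon 3 CCG (Pro): third position 4-fold.
Codon 4 CGT (Arg): third position 4-fold.
Codon 5 AAA (Lys): third position 2-fold.
Four-fold degenerate third positions: 3.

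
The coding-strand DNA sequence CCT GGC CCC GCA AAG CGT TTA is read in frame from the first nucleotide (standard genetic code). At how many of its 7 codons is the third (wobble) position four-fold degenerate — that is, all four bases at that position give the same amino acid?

Codon 1 CCT (Pro): third position 4-fold.
Codon 2 GGC (Gly): third position 4-fold.
Codon 3 CCC (Pro): third position 4-fold.
Codon 4 GCA (Ala): third position 4-fold.
Codon 5 AAG (Lys): third position 2-fold.
Codon 6 CGT (Arg): third position 4-fold.
Codon 7 TTA (Leu): third position 2-fold.
Four-fold degenerate third positions: 5.

5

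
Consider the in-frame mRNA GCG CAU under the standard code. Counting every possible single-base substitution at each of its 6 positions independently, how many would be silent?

Codon 1 (GCG, Ala): 3 synonymous substitutions.
Codon 2 (CAU, His): 1 synonymous substitution.
Total: 3 + 1 = 4.

4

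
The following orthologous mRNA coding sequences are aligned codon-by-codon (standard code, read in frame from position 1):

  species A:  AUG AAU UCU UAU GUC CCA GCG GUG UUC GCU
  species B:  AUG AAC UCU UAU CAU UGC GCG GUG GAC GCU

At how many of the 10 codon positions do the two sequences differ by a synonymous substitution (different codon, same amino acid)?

1

Codon 1: AUG Met / AUG Met — identical.
Codon 2: AAU Asn / AAC Asn — synonymous.
Codon 3: UCU Ser / UCU Ser — identical.
Codon 4: UAU Tyr / UAU Tyr — identical.
Codon 5: GUC Val / CAU His — nonsynonymous.
Codon 6: CCA Pro / UGC Cys — nonsynonymous.
Codon 7: GCG Ala / GCG Ala — identical.
Codon 8: GUG Val / GUG Val — identical.
Codon 9: UUC Phe / GAC Asp — nonsynonymous.
Codon 10: GCU Ala / GCU Ala — identical.
Synonymous differences: 1.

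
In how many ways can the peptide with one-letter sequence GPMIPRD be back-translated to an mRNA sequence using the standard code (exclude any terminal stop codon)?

Gly: 4 codons.
Pro: 4 codons.
Met: 1 codon.
Ile: 3 codons.
Pro: 4 codons.
Arg: 6 codons.
Asp: 2 codons.
4 × 4 × 1 × 3 × 4 × 6 × 2 = 2304.

2304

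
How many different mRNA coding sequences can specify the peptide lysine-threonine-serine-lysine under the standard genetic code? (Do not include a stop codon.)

96

Lys: 2 codons.
Thr: 4 codons.
Ser: 6 codons.
Lys: 2 codons.
2 × 4 × 6 × 2 = 96.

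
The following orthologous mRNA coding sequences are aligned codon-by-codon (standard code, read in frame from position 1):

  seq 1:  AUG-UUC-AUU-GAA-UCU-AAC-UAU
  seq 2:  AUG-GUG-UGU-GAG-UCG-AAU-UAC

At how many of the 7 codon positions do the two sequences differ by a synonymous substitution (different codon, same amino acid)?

Codon 1: AUG Met / AUG Met — identical.
Codon 2: UUC Phe / GUG Val — nonsynonymous.
Codon 3: AUU Ile / UGU Cys — nonsynonymous.
Codon 4: GAA Glu / GAG Glu — synonymous.
Codon 5: UCU Ser / UCG Ser — synonymous.
Codon 6: AAC Asn / AAU Asn — synonymous.
Codon 7: UAU Tyr / UAC Tyr — synonymous.
Synonymous differences: 4.

4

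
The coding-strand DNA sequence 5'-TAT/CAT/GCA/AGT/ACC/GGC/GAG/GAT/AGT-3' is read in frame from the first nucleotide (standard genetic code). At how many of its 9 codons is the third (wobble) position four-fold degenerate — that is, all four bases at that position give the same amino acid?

3

Codon 1 TAT (Tyr): third position 2-fold.
Codon 2 CAT (His): third position 2-fold.
Codon 3 GCA (Ala): third position 4-fold.
Codon 4 AGT (Ser): third position 2-fold.
Codon 5 ACC (Thr): third position 4-fold.
Codon 6 GGC (Gly): third position 4-fold.
Codon 7 GAG (Glu): third position 2-fold.
Codon 8 GAT (Asp): third position 2-fold.
Codon 9 AGT (Ser): third position 2-fold.
Four-fold degenerate third positions: 3.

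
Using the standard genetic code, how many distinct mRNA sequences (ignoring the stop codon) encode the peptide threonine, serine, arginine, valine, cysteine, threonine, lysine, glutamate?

18432

Thr: 4 codons.
Ser: 6 codons.
Arg: 6 codons.
Val: 4 codons.
Cys: 2 codons.
Thr: 4 codons.
Lys: 2 codons.
Glu: 2 codons.
4 × 6 × 6 × 4 × 2 × 4 × 2 × 2 = 18432.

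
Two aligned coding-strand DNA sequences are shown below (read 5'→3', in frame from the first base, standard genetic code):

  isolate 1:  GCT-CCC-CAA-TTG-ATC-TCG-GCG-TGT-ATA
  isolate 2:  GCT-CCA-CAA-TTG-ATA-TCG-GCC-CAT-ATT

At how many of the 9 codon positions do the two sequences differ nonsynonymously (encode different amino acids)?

1

Codon 1: GCT Ala / GCT Ala — identical.
Codon 2: CCC Pro / CCA Pro — synonymous.
Codon 3: CAA Gln / CAA Gln — identical.
Codon 4: TTG Leu / TTG Leu — identical.
Codon 5: ATC Ile / ATA Ile — synonymous.
Codon 6: TCG Ser / TCG Ser — identical.
Codon 7: GCG Ala / GCC Ala — synonymous.
Codon 8: TGT Cys / CAT His — nonsynonymous.
Codon 9: ATA Ile / ATT Ile — synonymous.
Nonsynonymous differences: 1.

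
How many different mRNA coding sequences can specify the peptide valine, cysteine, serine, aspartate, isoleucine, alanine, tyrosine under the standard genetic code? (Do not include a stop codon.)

Val: 4 codons.
Cys: 2 codons.
Ser: 6 codons.
Asp: 2 codons.
Ile: 3 codons.
Ala: 4 codons.
Tyr: 2 codons.
4 × 2 × 6 × 2 × 3 × 4 × 2 = 2304.

2304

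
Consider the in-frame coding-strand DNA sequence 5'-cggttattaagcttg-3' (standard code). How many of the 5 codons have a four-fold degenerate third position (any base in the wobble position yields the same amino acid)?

1

Codon 1 CGG (Arg): third position 4-fold.
Codon 2 TTA (Leu): third position 2-fold.
Codon 3 TTA (Leu): third position 2-fold.
Codon 4 AGC (Ser): third position 2-fold.
Codon 5 TTG (Leu): third position 2-fold.
Four-fold degenerate third positions: 1.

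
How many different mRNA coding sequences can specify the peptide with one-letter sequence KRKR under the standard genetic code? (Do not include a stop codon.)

Lys: 2 codons.
Arg: 6 codons.
Lys: 2 codons.
Arg: 6 codons.
2 × 6 × 2 × 6 = 144.

144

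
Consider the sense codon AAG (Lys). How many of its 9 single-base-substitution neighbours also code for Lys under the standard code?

Position 1: none → 0 synonymous.
Position 2: none → 0 synonymous.
Position 3: AAA → 1 synonymous.
Total: 0 + 0 + 1 = 1.

1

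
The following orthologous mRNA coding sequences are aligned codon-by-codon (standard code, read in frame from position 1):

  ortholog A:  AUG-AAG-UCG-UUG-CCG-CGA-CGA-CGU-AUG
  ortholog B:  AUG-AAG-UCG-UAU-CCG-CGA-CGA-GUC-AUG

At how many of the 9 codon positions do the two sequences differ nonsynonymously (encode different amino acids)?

Codon 1: AUG Met / AUG Met — identical.
Codon 2: AAG Lys / AAG Lys — identical.
Codon 3: UCG Ser / UCG Ser — identical.
Codon 4: UUG Leu / UAU Tyr — nonsynonymous.
Codon 5: CCG Pro / CCG Pro — identical.
Codon 6: CGA Arg / CGA Arg — identical.
Codon 7: CGA Arg / CGA Arg — identical.
Codon 8: CGU Arg / GUC Val — nonsynonymous.
Codon 9: AUG Met / AUG Met — identical.
Nonsynonymous differences: 2.

2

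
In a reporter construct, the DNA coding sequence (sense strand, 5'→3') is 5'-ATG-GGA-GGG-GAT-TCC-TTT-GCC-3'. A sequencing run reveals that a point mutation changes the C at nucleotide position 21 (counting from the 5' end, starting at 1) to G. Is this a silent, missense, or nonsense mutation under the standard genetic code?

Position 21 falls in codon 7: GCC → Ala.
After the substitution the codon is GCG → Ala.
Both encode Ala, so the change is synonymous.

silent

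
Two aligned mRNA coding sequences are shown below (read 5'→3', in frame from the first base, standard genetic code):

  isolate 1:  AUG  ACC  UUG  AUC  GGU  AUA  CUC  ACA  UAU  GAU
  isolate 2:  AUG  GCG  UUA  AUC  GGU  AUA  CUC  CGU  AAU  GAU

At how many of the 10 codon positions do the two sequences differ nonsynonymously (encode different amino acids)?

Codon 1: AUG Met / AUG Met — identical.
Codon 2: ACC Thr / GCG Ala — nonsynonymous.
Codon 3: UUG Leu / UUA Leu — synonymous.
Codon 4: AUC Ile / AUC Ile — identical.
Codon 5: GGU Gly / GGU Gly — identical.
Codon 6: AUA Ile / AUA Ile — identical.
Codon 7: CUC Leu / CUC Leu — identical.
Codon 8: ACA Thr / CGU Arg — nonsynonymous.
Codon 9: UAU Tyr / AAU Asn — nonsynonymous.
Codon 10: GAU Asp / GAU Asp — identical.
Nonsynonymous differences: 3.

3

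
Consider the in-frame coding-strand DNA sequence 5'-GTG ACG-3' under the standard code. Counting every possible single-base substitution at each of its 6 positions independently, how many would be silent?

Codon 1 (GTG, Val): 3 synonymous substitutions.
Codon 2 (ACG, Thr): 3 synonymous substitutions.
Total: 3 + 3 = 6.

6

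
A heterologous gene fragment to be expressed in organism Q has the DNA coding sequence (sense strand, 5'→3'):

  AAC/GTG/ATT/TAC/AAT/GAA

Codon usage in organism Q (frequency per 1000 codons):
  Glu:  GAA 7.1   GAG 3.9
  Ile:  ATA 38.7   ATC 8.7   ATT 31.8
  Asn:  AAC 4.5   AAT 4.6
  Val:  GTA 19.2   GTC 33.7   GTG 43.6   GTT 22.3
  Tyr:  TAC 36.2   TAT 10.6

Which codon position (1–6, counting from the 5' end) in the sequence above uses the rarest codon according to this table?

1

Codon 1 AAC (Asn): 4.5 per 1000.
Codon 2 GTG (Val): 43.6 per 1000.
Codon 3 ATT (Ile): 31.8 per 1000.
Codon 4 TAC (Tyr): 36.2 per 1000.
Codon 5 AAT (Asn): 4.6 per 1000.
Codon 6 GAA (Glu): 7.1 per 1000.
Lowest frequency is 4.5 at codon 1.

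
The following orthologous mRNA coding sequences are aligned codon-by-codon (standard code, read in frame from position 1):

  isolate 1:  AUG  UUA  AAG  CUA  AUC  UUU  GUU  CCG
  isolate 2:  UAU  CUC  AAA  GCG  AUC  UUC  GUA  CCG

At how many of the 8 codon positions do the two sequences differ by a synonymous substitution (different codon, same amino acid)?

4

Codon 1: AUG Met / UAU Tyr — nonsynonymous.
Codon 2: UUA Leu / CUC Leu — synonymous.
Codon 3: AAG Lys / AAA Lys — synonymous.
Codon 4: CUA Leu / GCG Ala — nonsynonymous.
Codon 5: AUC Ile / AUC Ile — identical.
Codon 6: UUU Phe / UUC Phe — synonymous.
Codon 7: GUU Val / GUA Val — synonymous.
Codon 8: CCG Pro / CCG Pro — identical.
Synonymous differences: 4.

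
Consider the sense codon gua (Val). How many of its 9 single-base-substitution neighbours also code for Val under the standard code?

Position 1: none → 0 synonymous.
Position 2: none → 0 synonymous.
Position 3: GUU, GUC, GUG → 3 synonymous.
Total: 0 + 0 + 3 = 3.

3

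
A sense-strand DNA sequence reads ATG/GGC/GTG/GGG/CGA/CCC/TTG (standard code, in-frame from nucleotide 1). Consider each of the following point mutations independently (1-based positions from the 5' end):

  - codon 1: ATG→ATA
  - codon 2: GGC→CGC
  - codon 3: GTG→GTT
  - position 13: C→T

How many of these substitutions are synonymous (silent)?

1

Codon 1: ATG (Met) → ATA (Ile) — missense.
Codon 2: GGC (Gly) → CGC (Arg) — missense.
Codon 3: GTG (Val) → GTT (Val) — synonymous.
Codon 5: CGA (Arg) → TGA (Stop) — nonsense.
Synonymous: 1 of 4.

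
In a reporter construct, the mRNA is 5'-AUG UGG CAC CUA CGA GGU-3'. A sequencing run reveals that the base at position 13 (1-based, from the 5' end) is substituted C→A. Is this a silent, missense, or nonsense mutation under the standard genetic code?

Position 13 falls in codon 5: CGA → Arg.
After the substitution the codon is AGA → Arg.
Both encode Arg, so the change is synonymous.

silent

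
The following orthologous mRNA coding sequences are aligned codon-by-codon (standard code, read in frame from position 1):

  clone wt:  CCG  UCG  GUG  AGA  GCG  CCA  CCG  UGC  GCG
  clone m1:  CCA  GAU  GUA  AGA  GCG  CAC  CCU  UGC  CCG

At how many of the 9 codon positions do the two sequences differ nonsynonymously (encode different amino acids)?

Codon 1: CCG Pro / CCA Pro — synonymous.
Codon 2: UCG Ser / GAU Asp — nonsynonymous.
Codon 3: GUG Val / GUA Val — synonymous.
Codon 4: AGA Arg / AGA Arg — identical.
Codon 5: GCG Ala / GCG Ala — identical.
Codon 6: CCA Pro / CAC His — nonsynonymous.
Codon 7: CCG Pro / CCU Pro — synonymous.
Codon 8: UGC Cys / UGC Cys — identical.
Codon 9: GCG Ala / CCG Pro — nonsynonymous.
Nonsynonymous differences: 3.

3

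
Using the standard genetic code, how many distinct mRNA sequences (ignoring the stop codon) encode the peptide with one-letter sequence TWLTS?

Thr: 4 codons.
Trp: 1 codon.
Leu: 6 codons.
Thr: 4 codons.
Ser: 6 codons.
4 × 1 × 6 × 4 × 6 = 576.

576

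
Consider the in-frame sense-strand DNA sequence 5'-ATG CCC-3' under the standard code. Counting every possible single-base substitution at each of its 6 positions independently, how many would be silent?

Codon 1 (ATG, Met): 0 synonymous substitutions.
Codon 2 (CCC, Pro): 3 synonymous substitutions.
Total: 0 + 3 = 3.

3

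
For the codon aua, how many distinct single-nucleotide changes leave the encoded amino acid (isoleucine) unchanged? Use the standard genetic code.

2

Position 1: none → 0 synonymous.
Position 2: none → 0 synonymous.
Position 3: AUU, AUC → 2 synonymous.
Total: 0 + 0 + 2 = 2.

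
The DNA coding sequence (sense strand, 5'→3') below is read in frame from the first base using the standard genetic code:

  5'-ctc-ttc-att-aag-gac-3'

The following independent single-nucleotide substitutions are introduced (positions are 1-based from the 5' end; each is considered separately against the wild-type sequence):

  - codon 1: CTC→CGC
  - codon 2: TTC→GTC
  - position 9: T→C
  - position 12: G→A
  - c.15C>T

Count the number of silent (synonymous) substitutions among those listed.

3

Codon 1: CTC (Leu) → CGC (Arg) — missense.
Codon 2: TTC (Phe) → GTC (Val) — missense.
Codon 3: ATT (Ile) → ATC (Ile) — synonymous.
Codon 4: AAG (Lys) → AAA (Lys) — synonymous.
Codon 5: GAC (Asp) → GAT (Asp) — synonymous.
Synonymous: 3 of 5.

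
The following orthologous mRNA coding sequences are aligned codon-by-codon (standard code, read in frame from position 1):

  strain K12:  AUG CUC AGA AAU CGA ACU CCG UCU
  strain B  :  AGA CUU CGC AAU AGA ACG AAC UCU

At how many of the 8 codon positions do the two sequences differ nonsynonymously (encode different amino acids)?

2

Codon 1: AUG Met / AGA Arg — nonsynonymous.
Codon 2: CUC Leu / CUU Leu — synonymous.
Codon 3: AGA Arg / CGC Arg — synonymous.
Codon 4: AAU Asn / AAU Asn — identical.
Codon 5: CGA Arg / AGA Arg — synonymous.
Codon 6: ACU Thr / ACG Thr — synonymous.
Codon 7: CCG Pro / AAC Asn — nonsynonymous.
Codon 8: UCU Ser / UCU Ser — identical.
Nonsynonymous differences: 2.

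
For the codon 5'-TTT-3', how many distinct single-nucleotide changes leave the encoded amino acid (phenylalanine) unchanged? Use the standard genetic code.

Position 1: none → 0 synonymous.
Position 2: none → 0 synonymous.
Position 3: TTC → 1 synonymous.
Total: 0 + 0 + 1 = 1.

1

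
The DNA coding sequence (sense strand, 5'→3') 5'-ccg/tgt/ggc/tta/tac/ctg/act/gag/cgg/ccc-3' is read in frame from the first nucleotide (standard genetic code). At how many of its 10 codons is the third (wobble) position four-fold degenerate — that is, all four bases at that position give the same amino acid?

Codon 1 CCG (Pro): third position 4-fold.
Codon 2 TGT (Cys): third position 2-fold.
Codon 3 GGC (Gly): third position 4-fold.
Codon 4 TTA (Leu): third position 2-fold.
Codon 5 TAC (Tyr): third position 2-fold.
Codon 6 CTG (Leu): third position 4-fold.
Codon 7 ACT (Thr): third position 4-fold.
Codon 8 GAG (Glu): third position 2-fold.
Codon 9 CGG (Arg): third position 4-fold.
Codon 10 CCC (Pro): third position 4-fold.
Four-fold degenerate third positions: 6.

6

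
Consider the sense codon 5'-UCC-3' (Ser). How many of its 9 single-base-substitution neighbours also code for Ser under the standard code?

Position 1: none → 0 synonymous.
Position 2: none → 0 synonymous.
Position 3: UCU, UCA, UCG → 3 synonymous.
Total: 0 + 0 + 3 = 3.

3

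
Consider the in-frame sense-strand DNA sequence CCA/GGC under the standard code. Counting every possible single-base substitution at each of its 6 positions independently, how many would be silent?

6

Codon 1 (CCA, Pro): 3 synonymous substitutions.
Codon 2 (GGC, Gly): 3 synonymous substitutions.
Total: 3 + 3 = 6.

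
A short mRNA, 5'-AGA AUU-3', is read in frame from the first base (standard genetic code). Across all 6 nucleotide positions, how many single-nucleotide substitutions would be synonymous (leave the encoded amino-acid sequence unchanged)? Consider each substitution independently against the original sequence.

4

Codon 1 (AGA, Arg): 2 synonymous substitutions.
Codon 2 (AUU, Ile): 2 synonymous substitutions.
Total: 2 + 2 = 4.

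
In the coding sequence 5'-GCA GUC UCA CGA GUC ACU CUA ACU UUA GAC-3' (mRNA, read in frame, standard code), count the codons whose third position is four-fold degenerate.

Codon 1 GCA (Ala): third position 4-fold.
Codon 2 GUC (Val): third position 4-fold.
Codon 3 UCA (Ser): third position 4-fold.
Codon 4 CGA (Arg): third position 4-fold.
Codon 5 GUC (Val): third position 4-fold.
Codon 6 ACU (Thr): third position 4-fold.
Codon 7 CUA (Leu): third position 4-fold.
Codon 8 ACU (Thr): third position 4-fold.
Codon 9 UUA (Leu): third position 2-fold.
Codon 10 GAC (Asp): third position 2-fold.
Four-fold degenerate third positions: 8.

8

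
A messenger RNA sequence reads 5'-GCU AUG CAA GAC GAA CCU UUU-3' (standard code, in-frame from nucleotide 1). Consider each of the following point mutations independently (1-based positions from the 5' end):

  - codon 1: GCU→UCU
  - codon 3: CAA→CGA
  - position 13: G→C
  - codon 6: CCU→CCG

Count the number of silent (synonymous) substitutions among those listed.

1

Codon 1: GCU (Ala) → UCU (Ser) — missense.
Codon 3: CAA (Gln) → CGA (Arg) — missense.
Codon 5: GAA (Glu) → CAA (Gln) — missense.
Codon 6: CCU (Pro) → CCG (Pro) — synonymous.
Synonymous: 1 of 4.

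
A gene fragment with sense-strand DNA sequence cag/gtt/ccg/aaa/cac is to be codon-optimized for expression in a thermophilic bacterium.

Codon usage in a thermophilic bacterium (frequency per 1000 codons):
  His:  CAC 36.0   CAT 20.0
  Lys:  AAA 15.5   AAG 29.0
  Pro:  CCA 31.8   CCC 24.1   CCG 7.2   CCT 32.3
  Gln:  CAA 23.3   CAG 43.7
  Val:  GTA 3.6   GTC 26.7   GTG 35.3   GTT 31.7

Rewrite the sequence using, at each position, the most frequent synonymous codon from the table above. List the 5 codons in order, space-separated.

Codon 1 (Gln): best is CAG at 43.7.
Codon 2 (Val): best is GTG at 35.3.
Codon 3 (Pro): best is CCT at 32.3.
Codon 4 (Lys): best is AAG at 29.0.
Codon 5 (His): best is CAC at 36.0.

CAG GTG CCT AAG CAC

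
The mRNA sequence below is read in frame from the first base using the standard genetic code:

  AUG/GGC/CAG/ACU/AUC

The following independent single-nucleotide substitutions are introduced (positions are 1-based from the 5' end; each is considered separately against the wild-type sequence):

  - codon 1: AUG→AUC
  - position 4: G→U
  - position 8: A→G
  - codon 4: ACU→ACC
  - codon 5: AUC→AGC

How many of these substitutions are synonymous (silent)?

Codon 1: AUG (Met) → AUC (Ile) — missense.
Codon 2: GGC (Gly) → UGC (Cys) — missense.
Codon 3: CAG (Gln) → CGG (Arg) — missense.
Codon 4: ACU (Thr) → ACC (Thr) — synonymous.
Codon 5: AUC (Ile) → AGC (Ser) — missense.
Synonymous: 1 of 5.

1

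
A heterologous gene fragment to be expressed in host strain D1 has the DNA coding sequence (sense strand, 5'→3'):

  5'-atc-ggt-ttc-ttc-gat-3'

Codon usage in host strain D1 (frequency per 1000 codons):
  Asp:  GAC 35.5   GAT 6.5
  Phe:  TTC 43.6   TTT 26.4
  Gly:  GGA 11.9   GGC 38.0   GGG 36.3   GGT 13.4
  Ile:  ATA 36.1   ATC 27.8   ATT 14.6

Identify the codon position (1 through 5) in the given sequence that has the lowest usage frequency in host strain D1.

Codon 1 ATC (Ile): 27.8 per 1000.
Codon 2 GGT (Gly): 13.4 per 1000.
Codon 3 TTC (Phe): 43.6 per 1000.
Codon 4 TTC (Phe): 43.6 per 1000.
Codon 5 GAT (Asp): 6.5 per 1000.
Lowest frequency is 6.5 at codon 5.

5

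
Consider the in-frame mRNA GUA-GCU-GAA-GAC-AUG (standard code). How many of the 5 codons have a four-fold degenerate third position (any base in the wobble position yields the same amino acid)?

Codon 1 GUA (Val): third position 4-fold.
Codon 2 GCU (Ala): third position 4-fold.
Codon 3 GAA (Glu): third position 2-fold.
Codon 4 GAC (Asp): third position 2-fold.
Codon 5 AUG (Met): third position 1-fold.
Four-fold degenerate third positions: 2.

2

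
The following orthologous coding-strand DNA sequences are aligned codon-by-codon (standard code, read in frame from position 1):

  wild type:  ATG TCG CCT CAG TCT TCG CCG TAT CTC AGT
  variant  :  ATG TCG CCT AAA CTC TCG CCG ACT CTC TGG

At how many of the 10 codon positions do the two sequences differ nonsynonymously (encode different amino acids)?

4

Codon 1: ATG Met / ATG Met — identical.
Codon 2: TCG Ser / TCG Ser — identical.
Codon 3: CCT Pro / CCT Pro — identical.
Codon 4: CAG Gln / AAA Lys — nonsynonymous.
Codon 5: TCT Ser / CTC Leu — nonsynonymous.
Codon 6: TCG Ser / TCG Ser — identical.
Codon 7: CCG Pro / CCG Pro — identical.
Codon 8: TAT Tyr / ACT Thr — nonsynonymous.
Codon 9: CTC Leu / CTC Leu — identical.
Codon 10: AGT Ser / TGG Trp — nonsynonymous.
Nonsynonymous differences: 4.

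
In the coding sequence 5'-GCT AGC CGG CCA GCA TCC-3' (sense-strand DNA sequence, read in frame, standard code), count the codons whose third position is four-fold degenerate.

Codon 1 GCT (Ala): third position 4-fold.
Codon 2 AGC (Ser): third position 2-fold.
Codon 3 CGG (Arg): third position 4-fold.
Codon 4 CCA (Pro): third position 4-fold.
Codon 5 GCA (Ala): third position 4-fold.
Codon 6 TCC (Ser): third position 4-fold.
Four-fold degenerate third positions: 5.

5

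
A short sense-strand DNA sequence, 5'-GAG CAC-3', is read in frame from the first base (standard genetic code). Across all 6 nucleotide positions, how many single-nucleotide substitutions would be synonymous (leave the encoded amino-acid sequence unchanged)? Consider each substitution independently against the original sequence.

2

Codon 1 (GAG, Glu): 1 synonymous substitution.
Codon 2 (CAC, His): 1 synonymous substitution.
Total: 1 + 1 = 2.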